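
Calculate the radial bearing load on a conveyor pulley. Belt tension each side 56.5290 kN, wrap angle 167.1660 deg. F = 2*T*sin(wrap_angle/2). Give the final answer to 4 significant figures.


F = 2 * 56.5290 * sin(167.1660/2 deg)
F = 112.3 kN


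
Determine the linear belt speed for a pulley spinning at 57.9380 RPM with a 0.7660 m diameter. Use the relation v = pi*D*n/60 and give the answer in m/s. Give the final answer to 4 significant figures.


v = pi * 0.7660 * 57.9380 / 60
v = 2.324 m/s


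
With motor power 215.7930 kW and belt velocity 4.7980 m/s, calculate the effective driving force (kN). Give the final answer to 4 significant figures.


Te = P / v = 215.7930 / 4.7980
Te = 44.98 kN


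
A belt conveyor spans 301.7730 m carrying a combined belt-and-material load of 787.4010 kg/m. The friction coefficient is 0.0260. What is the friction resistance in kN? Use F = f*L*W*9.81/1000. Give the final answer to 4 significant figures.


F = 0.0260 * 301.7730 * 787.4010 * 9.81 / 1000
F = 60.61 kN


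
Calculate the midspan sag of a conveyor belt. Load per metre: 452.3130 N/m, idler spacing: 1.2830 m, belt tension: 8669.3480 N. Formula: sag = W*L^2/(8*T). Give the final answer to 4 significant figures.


sag = 452.3130 * 1.2830^2 / (8 * 8669.3480)
sag = 0.01074 m


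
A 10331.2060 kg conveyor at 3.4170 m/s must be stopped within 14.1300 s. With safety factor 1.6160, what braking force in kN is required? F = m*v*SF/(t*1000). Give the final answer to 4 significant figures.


F = 10331.2060 * 3.4170 / 14.1300 * 1.6160 / 1000
F = 4.037 kN


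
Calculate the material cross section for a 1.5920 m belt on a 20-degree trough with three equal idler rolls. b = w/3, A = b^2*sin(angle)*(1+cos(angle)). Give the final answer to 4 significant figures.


b = 1.5920/3 = 0.530667 m
A = 0.530667^2 * sin(20 deg) * (1 + cos(20 deg))
A = 0.1868 m^2


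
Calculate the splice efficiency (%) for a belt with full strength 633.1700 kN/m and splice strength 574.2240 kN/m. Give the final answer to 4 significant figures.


Eff = 574.2240 / 633.1700 * 100
Eff = 90.69 %


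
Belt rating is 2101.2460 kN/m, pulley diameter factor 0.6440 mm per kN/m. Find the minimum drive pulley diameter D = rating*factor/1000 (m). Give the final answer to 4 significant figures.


D = 2101.2460 * 0.6440 / 1000
D = 1.353 m


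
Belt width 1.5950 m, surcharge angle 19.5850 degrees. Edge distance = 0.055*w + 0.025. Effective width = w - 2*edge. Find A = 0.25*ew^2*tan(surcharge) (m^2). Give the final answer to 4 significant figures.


edge = 0.055*1.5950 + 0.025 = 0.112725 m
ew = 1.5950 - 2*0.112725 = 1.36955 m
A = 0.25 * 1.36955^2 * tan(19.5850 deg)
A = 0.1668 m^2


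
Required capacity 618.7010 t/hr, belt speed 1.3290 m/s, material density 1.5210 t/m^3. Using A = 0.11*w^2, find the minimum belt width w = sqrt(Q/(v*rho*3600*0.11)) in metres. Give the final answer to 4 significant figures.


A_req = 618.7010 / (1.3290 * 1.5210 * 3600) = 0.0850206 m^2
w = sqrt(0.0850206 / 0.11)
w = 0.8792 m


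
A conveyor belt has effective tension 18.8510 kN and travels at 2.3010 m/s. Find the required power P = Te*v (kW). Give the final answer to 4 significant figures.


P = Te * v = 18.8510 * 2.3010
P = 43.38 kW


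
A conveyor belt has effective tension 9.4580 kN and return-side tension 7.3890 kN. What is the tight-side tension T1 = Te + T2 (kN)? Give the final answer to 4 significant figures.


T1 = Te + T2 = 9.4580 + 7.3890
T1 = 16.85 kN


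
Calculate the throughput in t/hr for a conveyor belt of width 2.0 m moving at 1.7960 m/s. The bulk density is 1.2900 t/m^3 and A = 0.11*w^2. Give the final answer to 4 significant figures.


A = 0.11 * 2.0^2 = 0.44 m^2
C = 0.44 * 1.7960 * 1.2900 * 3600
C = 3670 t/hr


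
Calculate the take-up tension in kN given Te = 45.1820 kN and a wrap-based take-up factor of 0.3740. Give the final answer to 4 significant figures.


T_tu = 45.1820 * 0.3740
T_tu = 16.90 kN


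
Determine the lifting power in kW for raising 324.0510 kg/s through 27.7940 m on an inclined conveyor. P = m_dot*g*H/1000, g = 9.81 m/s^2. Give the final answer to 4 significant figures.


P = 324.0510 * 9.81 * 27.7940 / 1000
P = 88.36 kW


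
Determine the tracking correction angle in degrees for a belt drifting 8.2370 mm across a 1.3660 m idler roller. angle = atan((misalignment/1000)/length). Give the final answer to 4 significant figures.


misalign_m = 8.2370 / 1000 = 0.008237 m
angle = atan(0.008237 / 1.3660)
angle = 0.3455 deg


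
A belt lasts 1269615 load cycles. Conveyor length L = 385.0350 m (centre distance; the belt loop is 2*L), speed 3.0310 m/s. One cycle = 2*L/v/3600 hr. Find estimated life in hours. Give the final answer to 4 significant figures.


cycle_time = 2 * 385.0350 / 3.0310 / 3600 = 0.0705735 hr
life = 1269615 * 0.0705735 = 89600 hours


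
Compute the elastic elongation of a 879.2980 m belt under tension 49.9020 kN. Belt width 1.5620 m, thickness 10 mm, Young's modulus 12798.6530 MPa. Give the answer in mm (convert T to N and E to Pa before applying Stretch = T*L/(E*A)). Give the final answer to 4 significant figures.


A = 1.5620 * 0.01 = 0.01562 m^2
Stretch = 49.9020*1000 * 879.2980 / (12798.6530e6 * 0.01562) * 1000
Stretch = 219.5 mm


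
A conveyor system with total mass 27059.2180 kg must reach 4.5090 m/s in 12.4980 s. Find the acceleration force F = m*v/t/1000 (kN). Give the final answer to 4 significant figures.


F = 27059.2180 * 4.5090 / 12.4980 / 1000
F = 9.762 kN


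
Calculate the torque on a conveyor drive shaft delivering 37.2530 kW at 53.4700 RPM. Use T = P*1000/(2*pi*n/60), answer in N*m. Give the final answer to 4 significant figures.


omega = 2*pi*53.4700/60 = 5.59937 rad/s
T = 37.2530*1000 / 5.59937
T = 6653 N*m


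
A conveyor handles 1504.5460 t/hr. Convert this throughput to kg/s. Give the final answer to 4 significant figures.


m_dot = 1504.5460 * 1000 / 3600
m_dot = 417.9 kg/s


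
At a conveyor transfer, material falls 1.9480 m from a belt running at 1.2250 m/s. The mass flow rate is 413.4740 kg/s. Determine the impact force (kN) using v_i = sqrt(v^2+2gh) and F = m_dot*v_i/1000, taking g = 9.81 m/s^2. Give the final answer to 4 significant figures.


v_i = sqrt(1.2250^2 + 2*9.81*1.9480) = 6.30241 m/s
F = 413.4740 * 6.30241 / 1000
F = 2.606 kN


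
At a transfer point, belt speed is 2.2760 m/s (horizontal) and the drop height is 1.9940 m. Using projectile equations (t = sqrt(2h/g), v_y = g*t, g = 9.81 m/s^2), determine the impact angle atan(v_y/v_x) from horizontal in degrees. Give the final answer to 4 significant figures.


t = sqrt(2*1.9940/9.81) = 0.637592 s
v_y = 9.81 * 0.637592 = 6.25478 m/s
angle = atan(6.25478 / 2.2760) = 70.00 deg


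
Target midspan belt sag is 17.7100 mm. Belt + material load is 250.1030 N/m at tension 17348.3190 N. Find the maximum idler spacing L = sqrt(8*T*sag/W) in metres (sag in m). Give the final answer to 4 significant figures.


sag = 17.7100/1000 = 0.017710 m
L = sqrt(8 * 17348.3190 * 0.017710 / 250.1030)
L = 3.135 m


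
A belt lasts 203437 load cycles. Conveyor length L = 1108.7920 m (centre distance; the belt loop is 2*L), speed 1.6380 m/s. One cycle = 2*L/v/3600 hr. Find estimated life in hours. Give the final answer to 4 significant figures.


cycle_time = 2 * 1108.7920 / 1.6380 / 3600 = 0.376066 hr
life = 203437 * 0.376066 = 76510 hours


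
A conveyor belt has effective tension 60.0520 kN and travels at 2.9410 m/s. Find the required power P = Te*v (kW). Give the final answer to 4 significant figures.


P = Te * v = 60.0520 * 2.9410
P = 176.6 kW


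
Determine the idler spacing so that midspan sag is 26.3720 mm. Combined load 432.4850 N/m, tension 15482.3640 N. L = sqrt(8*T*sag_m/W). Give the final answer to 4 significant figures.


sag = 26.3720/1000 = 0.026372 m
L = sqrt(8 * 15482.3640 * 0.026372 / 432.4850)
L = 2.748 m


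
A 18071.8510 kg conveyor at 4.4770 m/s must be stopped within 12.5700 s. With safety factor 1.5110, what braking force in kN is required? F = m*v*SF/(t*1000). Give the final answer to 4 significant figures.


F = 18071.8510 * 4.4770 / 12.5700 * 1.5110 / 1000
F = 9.726 kN


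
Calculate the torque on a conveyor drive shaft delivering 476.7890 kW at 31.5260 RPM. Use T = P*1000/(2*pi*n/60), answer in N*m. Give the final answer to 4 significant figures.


omega = 2*pi*31.5260/60 = 3.30139 rad/s
T = 476.7890*1000 / 3.30139
T = 144400 N*m


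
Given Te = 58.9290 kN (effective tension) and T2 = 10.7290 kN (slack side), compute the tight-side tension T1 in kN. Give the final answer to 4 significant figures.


T1 = Te + T2 = 58.9290 + 10.7290
T1 = 69.66 kN


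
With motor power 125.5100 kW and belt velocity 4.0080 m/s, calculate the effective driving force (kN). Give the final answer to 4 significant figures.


Te = P / v = 125.5100 / 4.0080
Te = 31.31 kN


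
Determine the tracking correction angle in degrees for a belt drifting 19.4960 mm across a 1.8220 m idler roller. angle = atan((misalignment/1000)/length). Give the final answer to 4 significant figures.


misalign_m = 19.4960 / 1000 = 0.019496 m
angle = atan(0.019496 / 1.8220)
angle = 0.6131 deg


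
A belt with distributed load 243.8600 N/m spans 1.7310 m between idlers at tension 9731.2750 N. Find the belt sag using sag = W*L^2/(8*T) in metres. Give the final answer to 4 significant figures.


sag = 243.8600 * 1.7310^2 / (8 * 9731.2750)
sag = 0.009386 m


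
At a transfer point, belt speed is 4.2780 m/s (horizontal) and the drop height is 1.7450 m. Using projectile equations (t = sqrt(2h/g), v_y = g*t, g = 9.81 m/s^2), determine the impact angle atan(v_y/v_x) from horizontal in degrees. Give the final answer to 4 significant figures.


t = sqrt(2*1.7450/9.81) = 0.596456 s
v_y = 9.81 * 0.596456 = 5.85123 m/s
angle = atan(5.85123 / 4.2780) = 53.83 deg


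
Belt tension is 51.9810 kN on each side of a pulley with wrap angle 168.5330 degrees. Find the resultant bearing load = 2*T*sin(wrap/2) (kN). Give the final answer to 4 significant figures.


F = 2 * 51.9810 * sin(168.5330/2 deg)
F = 103.4 kN


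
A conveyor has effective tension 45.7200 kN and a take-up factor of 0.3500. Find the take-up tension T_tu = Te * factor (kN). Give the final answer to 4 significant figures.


T_tu = 45.7200 * 0.3500
T_tu = 16.00 kN


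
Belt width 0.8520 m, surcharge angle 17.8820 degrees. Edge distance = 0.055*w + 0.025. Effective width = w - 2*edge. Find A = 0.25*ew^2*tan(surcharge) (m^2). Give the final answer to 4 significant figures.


edge = 0.055*0.8520 + 0.025 = 0.07186 m
ew = 0.8520 - 2*0.07186 = 0.70828 m
A = 0.25 * 0.70828^2 * tan(17.8820 deg)
A = 0.04046 m^2


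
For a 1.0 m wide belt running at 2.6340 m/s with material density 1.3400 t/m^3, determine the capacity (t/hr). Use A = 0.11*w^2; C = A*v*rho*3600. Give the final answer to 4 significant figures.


A = 0.11 * 1.0^2 = 0.11 m^2
C = 0.11 * 2.6340 * 1.3400 * 3600
C = 1398 t/hr


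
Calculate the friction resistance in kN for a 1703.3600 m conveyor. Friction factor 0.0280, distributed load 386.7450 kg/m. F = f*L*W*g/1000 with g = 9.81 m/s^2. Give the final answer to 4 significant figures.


F = 0.0280 * 1703.3600 * 386.7450 * 9.81 / 1000
F = 180.9 kN


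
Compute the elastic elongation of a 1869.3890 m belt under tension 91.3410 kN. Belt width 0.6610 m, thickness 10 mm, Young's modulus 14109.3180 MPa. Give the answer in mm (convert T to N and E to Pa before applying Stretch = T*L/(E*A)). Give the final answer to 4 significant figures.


A = 0.6610 * 0.01 = 0.00661 m^2
Stretch = 91.3410*1000 * 1869.3890 / (14109.3180e6 * 0.00661) * 1000
Stretch = 1831 mm


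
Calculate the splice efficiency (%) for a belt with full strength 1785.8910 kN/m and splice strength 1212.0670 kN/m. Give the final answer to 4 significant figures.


Eff = 1212.0670 / 1785.8910 * 100
Eff = 67.87 %


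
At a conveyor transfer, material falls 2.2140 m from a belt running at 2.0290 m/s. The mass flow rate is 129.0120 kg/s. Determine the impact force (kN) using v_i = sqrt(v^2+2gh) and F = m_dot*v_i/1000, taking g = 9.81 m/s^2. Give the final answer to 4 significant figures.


v_i = sqrt(2.0290^2 + 2*9.81*2.2140) = 6.89605 m/s
F = 129.0120 * 6.89605 / 1000
F = 0.8897 kN


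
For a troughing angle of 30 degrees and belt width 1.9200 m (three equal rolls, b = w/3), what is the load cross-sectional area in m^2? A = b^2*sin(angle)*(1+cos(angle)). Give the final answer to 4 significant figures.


b = 1.9200/3 = 0.64 m
A = 0.64^2 * sin(30 deg) * (1 + cos(30 deg))
A = 0.3822 m^2


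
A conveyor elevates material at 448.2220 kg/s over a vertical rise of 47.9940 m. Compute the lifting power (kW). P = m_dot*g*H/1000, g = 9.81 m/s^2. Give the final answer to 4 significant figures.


P = 448.2220 * 9.81 * 47.9940 / 1000
P = 211.0 kW


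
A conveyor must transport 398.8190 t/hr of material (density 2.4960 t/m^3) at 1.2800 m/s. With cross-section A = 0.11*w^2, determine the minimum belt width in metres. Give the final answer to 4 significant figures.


A_req = 398.8190 / (1.2800 * 2.4960 * 3600) = 0.0346752 m^2
w = sqrt(0.0346752 / 0.11)
w = 0.5615 m


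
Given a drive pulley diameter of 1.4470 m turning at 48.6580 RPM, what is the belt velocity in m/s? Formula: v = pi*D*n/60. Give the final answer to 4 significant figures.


v = pi * 1.4470 * 48.6580 / 60
v = 3.687 m/s


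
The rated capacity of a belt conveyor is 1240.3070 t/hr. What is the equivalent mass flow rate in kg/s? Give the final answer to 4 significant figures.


m_dot = 1240.3070 * 1000 / 3600
m_dot = 344.5 kg/s


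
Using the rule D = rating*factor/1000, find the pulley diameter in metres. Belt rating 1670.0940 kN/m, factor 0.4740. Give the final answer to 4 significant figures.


D = 1670.0940 * 0.4740 / 1000
D = 0.7916 m


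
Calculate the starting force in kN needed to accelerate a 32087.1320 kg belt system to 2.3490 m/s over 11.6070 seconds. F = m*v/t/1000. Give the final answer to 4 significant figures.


F = 32087.1320 * 2.3490 / 11.6070 / 1000
F = 6.494 kN


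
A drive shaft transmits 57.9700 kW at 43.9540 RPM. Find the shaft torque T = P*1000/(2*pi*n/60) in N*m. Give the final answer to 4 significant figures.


omega = 2*pi*43.9540/60 = 4.60285 rad/s
T = 57.9700*1000 / 4.60285
T = 12590 N*m


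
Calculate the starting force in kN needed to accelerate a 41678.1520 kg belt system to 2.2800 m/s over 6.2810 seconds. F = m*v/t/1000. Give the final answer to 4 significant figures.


F = 41678.1520 * 2.2800 / 6.2810 / 1000
F = 15.13 kN


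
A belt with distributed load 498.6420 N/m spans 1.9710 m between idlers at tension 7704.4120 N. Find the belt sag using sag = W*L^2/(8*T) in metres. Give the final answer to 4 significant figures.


sag = 498.6420 * 1.9710^2 / (8 * 7704.4120)
sag = 0.03143 m


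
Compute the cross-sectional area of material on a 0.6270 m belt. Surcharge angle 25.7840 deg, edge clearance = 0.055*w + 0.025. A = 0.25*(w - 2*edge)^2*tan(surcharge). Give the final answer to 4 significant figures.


edge = 0.055*0.6270 + 0.025 = 0.059485 m
ew = 0.6270 - 2*0.059485 = 0.50803 m
A = 0.25 * 0.50803^2 * tan(25.7840 deg)
A = 0.03117 m^2


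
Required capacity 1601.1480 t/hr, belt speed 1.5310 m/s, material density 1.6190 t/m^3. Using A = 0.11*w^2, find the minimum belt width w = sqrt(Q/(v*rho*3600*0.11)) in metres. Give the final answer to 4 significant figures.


A_req = 1601.1480 / (1.5310 * 1.6190 * 3600) = 0.179435 m^2
w = sqrt(0.179435 / 0.11)
w = 1.277 m


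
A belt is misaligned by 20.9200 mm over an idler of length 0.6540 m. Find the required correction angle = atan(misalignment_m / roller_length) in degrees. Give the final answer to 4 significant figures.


misalign_m = 20.9200 / 1000 = 0.020920 m
angle = atan(0.020920 / 0.6540)
angle = 1.832 deg


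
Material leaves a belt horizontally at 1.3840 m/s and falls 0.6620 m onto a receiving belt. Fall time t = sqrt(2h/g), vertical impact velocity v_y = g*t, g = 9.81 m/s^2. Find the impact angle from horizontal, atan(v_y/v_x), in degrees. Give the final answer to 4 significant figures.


t = sqrt(2*0.6620/9.81) = 0.367375 s
v_y = 9.81 * 0.367375 = 3.60395 m/s
angle = atan(3.60395 / 1.3840) = 68.99 deg


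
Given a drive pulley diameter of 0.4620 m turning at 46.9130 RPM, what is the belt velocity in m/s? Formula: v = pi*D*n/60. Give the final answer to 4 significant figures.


v = pi * 0.4620 * 46.9130 / 60
v = 1.135 m/s


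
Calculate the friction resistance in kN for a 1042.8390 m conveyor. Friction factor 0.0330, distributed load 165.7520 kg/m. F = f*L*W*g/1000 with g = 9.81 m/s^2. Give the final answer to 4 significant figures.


F = 0.0330 * 1042.8390 * 165.7520 * 9.81 / 1000
F = 55.96 kN


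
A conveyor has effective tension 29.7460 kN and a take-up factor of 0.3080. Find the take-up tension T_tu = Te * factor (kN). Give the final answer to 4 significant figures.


T_tu = 29.7460 * 0.3080
T_tu = 9.162 kN


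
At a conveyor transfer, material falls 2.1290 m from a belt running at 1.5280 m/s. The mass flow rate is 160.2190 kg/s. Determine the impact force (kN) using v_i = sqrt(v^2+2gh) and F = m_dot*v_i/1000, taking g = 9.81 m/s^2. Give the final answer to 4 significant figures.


v_i = sqrt(1.5280^2 + 2*9.81*2.1290) = 6.64122 m/s
F = 160.2190 * 6.64122 / 1000
F = 1.064 kN


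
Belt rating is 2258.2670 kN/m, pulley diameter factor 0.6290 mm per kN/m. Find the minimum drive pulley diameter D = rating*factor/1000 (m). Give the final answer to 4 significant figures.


D = 2258.2670 * 0.6290 / 1000
D = 1.420 m


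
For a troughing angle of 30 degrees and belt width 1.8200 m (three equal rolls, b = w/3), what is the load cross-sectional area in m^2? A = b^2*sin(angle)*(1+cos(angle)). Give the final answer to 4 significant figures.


b = 1.8200/3 = 0.606667 m
A = 0.606667^2 * sin(30 deg) * (1 + cos(30 deg))
A = 0.3434 m^2


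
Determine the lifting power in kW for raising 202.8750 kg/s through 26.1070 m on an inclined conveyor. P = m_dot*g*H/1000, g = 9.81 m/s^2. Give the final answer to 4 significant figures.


P = 202.8750 * 9.81 * 26.1070 / 1000
P = 51.96 kW


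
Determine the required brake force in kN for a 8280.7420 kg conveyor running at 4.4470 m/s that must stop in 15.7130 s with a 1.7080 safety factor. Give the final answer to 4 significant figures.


F = 8280.7420 * 4.4470 / 15.7130 * 1.7080 / 1000
F = 4.003 kN


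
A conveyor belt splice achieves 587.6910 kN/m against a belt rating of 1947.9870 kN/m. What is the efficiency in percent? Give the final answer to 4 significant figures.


Eff = 587.6910 / 1947.9870 * 100
Eff = 30.17 %


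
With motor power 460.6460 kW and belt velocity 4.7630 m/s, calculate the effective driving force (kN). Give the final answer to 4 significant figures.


Te = P / v = 460.6460 / 4.7630
Te = 96.71 kN


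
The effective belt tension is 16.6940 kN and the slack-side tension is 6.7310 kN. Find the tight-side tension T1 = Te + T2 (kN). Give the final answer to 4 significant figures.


T1 = Te + T2 = 16.6940 + 6.7310
T1 = 23.42 kN


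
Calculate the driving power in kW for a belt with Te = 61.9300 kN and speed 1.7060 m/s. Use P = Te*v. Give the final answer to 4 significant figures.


P = Te * v = 61.9300 * 1.7060
P = 105.7 kW


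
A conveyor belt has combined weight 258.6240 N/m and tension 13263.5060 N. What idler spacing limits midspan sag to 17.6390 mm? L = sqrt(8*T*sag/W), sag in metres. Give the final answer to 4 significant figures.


sag = 17.6390/1000 = 0.017639 m
L = sqrt(8 * 13263.5060 * 0.017639 / 258.6240)
L = 2.690 m


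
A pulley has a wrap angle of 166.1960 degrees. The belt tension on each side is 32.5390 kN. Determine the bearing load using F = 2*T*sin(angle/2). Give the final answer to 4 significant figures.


F = 2 * 32.5390 * sin(166.1960/2 deg)
F = 64.61 kN


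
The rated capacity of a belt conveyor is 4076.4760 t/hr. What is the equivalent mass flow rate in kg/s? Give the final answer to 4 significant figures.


m_dot = 4076.4760 * 1000 / 3600
m_dot = 1132 kg/s


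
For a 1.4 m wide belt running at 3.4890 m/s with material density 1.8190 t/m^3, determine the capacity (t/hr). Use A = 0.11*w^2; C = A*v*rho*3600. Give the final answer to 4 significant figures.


A = 0.11 * 1.4^2 = 0.2156 m^2
C = 0.2156 * 3.4890 * 1.8190 * 3600
C = 4926 t/hr


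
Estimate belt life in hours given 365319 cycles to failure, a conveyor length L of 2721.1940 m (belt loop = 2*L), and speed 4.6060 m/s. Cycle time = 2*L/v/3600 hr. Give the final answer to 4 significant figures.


cycle_time = 2 * 2721.1940 / 4.6060 / 3600 = 0.328219 hr
life = 365319 * 0.328219 = 119900 hours


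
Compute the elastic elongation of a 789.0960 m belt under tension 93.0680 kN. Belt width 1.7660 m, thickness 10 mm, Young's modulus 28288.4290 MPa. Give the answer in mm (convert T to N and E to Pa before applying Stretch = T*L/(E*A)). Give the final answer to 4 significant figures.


A = 1.7660 * 0.01 = 0.01766 m^2
Stretch = 93.0680*1000 * 789.0960 / (28288.4290e6 * 0.01766) * 1000
Stretch = 147.0 mm


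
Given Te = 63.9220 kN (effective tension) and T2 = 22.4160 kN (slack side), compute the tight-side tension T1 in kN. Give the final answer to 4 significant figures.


T1 = Te + T2 = 63.9220 + 22.4160
T1 = 86.34 kN


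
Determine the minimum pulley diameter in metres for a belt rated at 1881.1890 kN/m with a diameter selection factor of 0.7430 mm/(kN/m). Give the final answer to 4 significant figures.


D = 1881.1890 * 0.7430 / 1000
D = 1.398 m


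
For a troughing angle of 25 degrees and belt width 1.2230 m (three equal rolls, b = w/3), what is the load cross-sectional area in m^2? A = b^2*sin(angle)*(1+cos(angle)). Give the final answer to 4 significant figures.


b = 1.2230/3 = 0.407667 m
A = 0.407667^2 * sin(25 deg) * (1 + cos(25 deg))
A = 0.1339 m^2


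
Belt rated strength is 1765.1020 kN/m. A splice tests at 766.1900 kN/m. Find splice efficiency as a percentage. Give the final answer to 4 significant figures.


Eff = 766.1900 / 1765.1020 * 100
Eff = 43.41 %


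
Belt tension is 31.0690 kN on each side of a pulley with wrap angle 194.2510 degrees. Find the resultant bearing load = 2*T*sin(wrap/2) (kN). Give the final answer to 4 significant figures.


F = 2 * 31.0690 * sin(194.2510/2 deg)
F = 61.66 kN


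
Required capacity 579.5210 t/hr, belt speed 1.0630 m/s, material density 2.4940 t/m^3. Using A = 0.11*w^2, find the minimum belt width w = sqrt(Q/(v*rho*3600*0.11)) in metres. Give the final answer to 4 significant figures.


A_req = 579.5210 / (1.0630 * 2.4940 * 3600) = 0.0607207 m^2
w = sqrt(0.0607207 / 0.11)
w = 0.7430 m


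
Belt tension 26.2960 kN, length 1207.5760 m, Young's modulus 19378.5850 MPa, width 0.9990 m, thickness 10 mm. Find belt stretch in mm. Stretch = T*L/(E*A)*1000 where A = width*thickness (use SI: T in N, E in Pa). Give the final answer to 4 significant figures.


A = 0.9990 * 0.01 = 0.00999 m^2
Stretch = 26.2960*1000 * 1207.5760 / (19378.5850e6 * 0.00999) * 1000
Stretch = 164.0 mm


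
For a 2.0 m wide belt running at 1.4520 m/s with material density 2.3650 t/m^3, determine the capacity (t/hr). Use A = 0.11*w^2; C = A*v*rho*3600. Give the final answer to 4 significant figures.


A = 0.11 * 2.0^2 = 0.44 m^2
C = 0.44 * 1.4520 * 2.3650 * 3600
C = 5439 t/hr


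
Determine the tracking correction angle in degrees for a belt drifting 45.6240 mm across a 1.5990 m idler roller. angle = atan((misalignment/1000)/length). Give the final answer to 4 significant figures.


misalign_m = 45.6240 / 1000 = 0.045624 m
angle = atan(0.045624 / 1.5990)
angle = 1.634 deg


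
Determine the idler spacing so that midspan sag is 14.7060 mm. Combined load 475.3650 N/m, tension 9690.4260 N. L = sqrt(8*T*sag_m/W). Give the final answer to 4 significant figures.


sag = 14.7060/1000 = 0.014706 m
L = sqrt(8 * 9690.4260 * 0.014706 / 475.3650)
L = 1.549 m


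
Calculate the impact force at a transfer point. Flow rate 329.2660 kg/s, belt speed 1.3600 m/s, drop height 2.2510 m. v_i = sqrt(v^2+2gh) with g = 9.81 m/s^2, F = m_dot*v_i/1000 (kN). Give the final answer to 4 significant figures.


v_i = sqrt(1.3600^2 + 2*9.81*2.2510) = 6.78338 m/s
F = 329.2660 * 6.78338 / 1000
F = 2.234 kN


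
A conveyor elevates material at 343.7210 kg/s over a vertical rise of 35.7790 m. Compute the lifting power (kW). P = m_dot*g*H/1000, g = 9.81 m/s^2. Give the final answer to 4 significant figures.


P = 343.7210 * 9.81 * 35.7790 / 1000
P = 120.6 kW


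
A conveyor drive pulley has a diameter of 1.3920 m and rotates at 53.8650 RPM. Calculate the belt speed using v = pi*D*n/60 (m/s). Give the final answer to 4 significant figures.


v = pi * 1.3920 * 53.8650 / 60
v = 3.926 m/s


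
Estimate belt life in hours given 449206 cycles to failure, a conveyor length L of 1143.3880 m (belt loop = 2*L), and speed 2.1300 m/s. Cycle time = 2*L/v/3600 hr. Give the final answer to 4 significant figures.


cycle_time = 2 * 1143.3880 / 2.1300 / 3600 = 0.298223 hr
life = 449206 * 0.298223 = 134000 hours


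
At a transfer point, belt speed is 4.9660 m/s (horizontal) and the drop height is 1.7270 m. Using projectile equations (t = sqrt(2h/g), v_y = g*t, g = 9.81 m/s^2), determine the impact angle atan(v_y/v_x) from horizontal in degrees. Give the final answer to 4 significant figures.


t = sqrt(2*1.7270/9.81) = 0.593371 s
v_y = 9.81 * 0.593371 = 5.82097 m/s
angle = atan(5.82097 / 4.9660) = 49.53 deg


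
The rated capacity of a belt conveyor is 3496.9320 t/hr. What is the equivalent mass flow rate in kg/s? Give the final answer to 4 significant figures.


m_dot = 3496.9320 * 1000 / 3600
m_dot = 971.4 kg/s


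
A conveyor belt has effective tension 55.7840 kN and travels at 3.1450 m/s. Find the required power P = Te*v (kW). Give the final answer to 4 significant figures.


P = Te * v = 55.7840 * 3.1450
P = 175.4 kW


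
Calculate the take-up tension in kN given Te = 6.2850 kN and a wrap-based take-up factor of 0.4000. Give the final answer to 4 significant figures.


T_tu = 6.2850 * 0.4000
T_tu = 2.514 kN


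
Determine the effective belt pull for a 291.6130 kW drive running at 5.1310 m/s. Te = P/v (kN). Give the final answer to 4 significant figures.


Te = P / v = 291.6130 / 5.1310
Te = 56.83 kN


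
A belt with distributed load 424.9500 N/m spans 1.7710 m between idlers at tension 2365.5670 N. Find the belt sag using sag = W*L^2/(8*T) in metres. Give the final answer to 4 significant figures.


sag = 424.9500 * 1.7710^2 / (8 * 2365.5670)
sag = 0.07043 m


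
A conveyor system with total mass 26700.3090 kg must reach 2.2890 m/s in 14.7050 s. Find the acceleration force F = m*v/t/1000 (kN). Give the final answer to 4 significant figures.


F = 26700.3090 * 2.2890 / 14.7050 / 1000
F = 4.156 kN


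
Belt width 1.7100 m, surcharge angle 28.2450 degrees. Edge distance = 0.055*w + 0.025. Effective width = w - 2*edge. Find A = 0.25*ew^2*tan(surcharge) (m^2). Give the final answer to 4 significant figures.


edge = 0.055*1.7100 + 0.025 = 0.11905 m
ew = 1.7100 - 2*0.11905 = 1.4719 m
A = 0.25 * 1.4719^2 * tan(28.2450 deg)
A = 0.2910 m^2


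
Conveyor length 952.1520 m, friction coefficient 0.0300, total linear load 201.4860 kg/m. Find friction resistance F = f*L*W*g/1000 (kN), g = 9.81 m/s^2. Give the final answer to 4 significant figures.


F = 0.0300 * 952.1520 * 201.4860 * 9.81 / 1000
F = 56.46 kN


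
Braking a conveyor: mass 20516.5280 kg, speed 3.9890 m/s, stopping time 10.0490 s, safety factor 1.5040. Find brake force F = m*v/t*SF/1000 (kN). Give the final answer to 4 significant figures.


F = 20516.5280 * 3.9890 / 10.0490 * 1.5040 / 1000
F = 12.25 kN


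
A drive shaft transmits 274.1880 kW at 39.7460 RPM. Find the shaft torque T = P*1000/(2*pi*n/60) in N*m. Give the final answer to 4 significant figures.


omega = 2*pi*39.7460/60 = 4.16219 rad/s
T = 274.1880*1000 / 4.16219
T = 65880 N*m


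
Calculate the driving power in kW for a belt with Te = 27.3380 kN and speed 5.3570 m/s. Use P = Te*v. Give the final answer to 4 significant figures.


P = Te * v = 27.3380 * 5.3570
P = 146.4 kW


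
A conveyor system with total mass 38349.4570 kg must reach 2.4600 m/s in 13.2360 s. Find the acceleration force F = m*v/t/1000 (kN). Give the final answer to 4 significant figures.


F = 38349.4570 * 2.4600 / 13.2360 / 1000
F = 7.128 kN


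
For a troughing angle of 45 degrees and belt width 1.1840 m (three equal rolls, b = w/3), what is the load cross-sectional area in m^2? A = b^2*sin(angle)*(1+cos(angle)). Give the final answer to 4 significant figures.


b = 1.1840/3 = 0.394667 m
A = 0.394667^2 * sin(45 deg) * (1 + cos(45 deg))
A = 0.1880 m^2


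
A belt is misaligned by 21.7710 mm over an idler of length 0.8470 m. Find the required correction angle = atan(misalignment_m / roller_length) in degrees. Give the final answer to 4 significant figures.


misalign_m = 21.7710 / 1000 = 0.021771 m
angle = atan(0.021771 / 0.8470)
angle = 1.472 deg


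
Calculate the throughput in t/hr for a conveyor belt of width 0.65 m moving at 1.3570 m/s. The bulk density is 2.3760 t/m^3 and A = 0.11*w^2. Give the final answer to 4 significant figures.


A = 0.11 * 0.65^2 = 0.046475 m^2
C = 0.046475 * 1.3570 * 2.3760 * 3600
C = 539.4 t/hr


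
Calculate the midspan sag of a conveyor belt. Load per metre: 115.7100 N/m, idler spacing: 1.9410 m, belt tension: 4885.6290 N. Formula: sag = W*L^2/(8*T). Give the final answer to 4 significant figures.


sag = 115.7100 * 1.9410^2 / (8 * 4885.6290)
sag = 0.01115 m


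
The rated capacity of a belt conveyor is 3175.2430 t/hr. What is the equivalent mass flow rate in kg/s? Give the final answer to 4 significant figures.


m_dot = 3175.2430 * 1000 / 3600
m_dot = 882.0 kg/s


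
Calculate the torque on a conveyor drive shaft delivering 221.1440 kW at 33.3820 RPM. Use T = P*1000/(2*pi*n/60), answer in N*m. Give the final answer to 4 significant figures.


omega = 2*pi*33.3820/60 = 3.49575 rad/s
T = 221.1440*1000 / 3.49575
T = 63260 N*m


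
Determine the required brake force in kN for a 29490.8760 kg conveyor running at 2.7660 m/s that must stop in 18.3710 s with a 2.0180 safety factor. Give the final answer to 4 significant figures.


F = 29490.8760 * 2.7660 / 18.3710 * 2.0180 / 1000
F = 8.960 kN


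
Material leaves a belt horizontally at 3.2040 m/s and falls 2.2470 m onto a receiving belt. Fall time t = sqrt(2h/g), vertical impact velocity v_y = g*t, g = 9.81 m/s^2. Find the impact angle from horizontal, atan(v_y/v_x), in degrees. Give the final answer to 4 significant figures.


t = sqrt(2*2.2470/9.81) = 0.676834 s
v_y = 9.81 * 0.676834 = 6.63974 m/s
angle = atan(6.63974 / 3.2040) = 64.24 deg


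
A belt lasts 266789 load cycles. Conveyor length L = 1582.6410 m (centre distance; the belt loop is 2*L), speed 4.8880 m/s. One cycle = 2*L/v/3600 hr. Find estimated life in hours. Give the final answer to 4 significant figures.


cycle_time = 2 * 1582.6410 / 4.8880 / 3600 = 0.179878 hr
life = 266789 * 0.179878 = 47990 hours


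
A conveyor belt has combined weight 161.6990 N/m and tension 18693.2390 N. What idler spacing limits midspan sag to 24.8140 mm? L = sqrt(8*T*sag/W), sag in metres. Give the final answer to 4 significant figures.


sag = 24.8140/1000 = 0.024814 m
L = sqrt(8 * 18693.2390 * 0.024814 / 161.6990)
L = 4.791 m


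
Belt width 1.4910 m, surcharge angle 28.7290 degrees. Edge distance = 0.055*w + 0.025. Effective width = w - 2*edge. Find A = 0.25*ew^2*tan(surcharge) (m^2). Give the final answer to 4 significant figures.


edge = 0.055*1.4910 + 0.025 = 0.107005 m
ew = 1.4910 - 2*0.107005 = 1.27699 m
A = 0.25 * 1.27699^2 * tan(28.7290 deg)
A = 0.2235 m^2


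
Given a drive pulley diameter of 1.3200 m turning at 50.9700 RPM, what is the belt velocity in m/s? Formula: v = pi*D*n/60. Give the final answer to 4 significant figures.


v = pi * 1.3200 * 50.9700 / 60
v = 3.523 m/s


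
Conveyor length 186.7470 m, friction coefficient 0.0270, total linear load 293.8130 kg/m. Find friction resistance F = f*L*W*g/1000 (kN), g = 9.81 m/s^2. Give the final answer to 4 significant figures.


F = 0.0270 * 186.7470 * 293.8130 * 9.81 / 1000
F = 14.53 kN


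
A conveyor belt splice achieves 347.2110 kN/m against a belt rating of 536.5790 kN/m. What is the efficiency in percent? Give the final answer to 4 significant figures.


Eff = 347.2110 / 536.5790 * 100
Eff = 64.71 %


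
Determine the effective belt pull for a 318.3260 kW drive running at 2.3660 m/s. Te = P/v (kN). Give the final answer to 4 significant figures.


Te = P / v = 318.3260 / 2.3660
Te = 134.5 kN


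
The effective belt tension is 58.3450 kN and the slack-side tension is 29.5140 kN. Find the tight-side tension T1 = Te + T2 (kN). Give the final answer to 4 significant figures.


T1 = Te + T2 = 58.3450 + 29.5140
T1 = 87.86 kN


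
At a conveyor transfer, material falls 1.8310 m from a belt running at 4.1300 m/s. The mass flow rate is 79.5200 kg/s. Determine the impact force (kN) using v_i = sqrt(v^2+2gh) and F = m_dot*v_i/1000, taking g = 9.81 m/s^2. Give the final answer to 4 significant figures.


v_i = sqrt(4.1300^2 + 2*9.81*1.8310) = 7.27881 m/s
F = 79.5200 * 7.27881 / 1000
F = 0.5788 kN


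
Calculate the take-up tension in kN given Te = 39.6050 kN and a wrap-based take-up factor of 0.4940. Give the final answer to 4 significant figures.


T_tu = 39.6050 * 0.4940
T_tu = 19.56 kN


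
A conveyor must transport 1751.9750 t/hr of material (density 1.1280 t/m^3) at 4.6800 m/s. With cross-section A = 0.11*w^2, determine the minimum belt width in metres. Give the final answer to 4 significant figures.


A_req = 1751.9750 / (4.6800 * 1.1280 * 3600) = 0.0921872 m^2
w = sqrt(0.0921872 / 0.11)
w = 0.9155 m


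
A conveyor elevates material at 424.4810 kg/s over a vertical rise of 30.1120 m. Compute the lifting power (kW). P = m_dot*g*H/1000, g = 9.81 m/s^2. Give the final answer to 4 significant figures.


P = 424.4810 * 9.81 * 30.1120 / 1000
P = 125.4 kW


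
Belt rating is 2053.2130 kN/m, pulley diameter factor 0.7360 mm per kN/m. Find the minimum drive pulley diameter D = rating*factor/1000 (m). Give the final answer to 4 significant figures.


D = 2053.2130 * 0.7360 / 1000
D = 1.511 m


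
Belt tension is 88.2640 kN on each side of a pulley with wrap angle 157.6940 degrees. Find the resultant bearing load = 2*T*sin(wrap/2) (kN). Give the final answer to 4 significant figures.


F = 2 * 88.2640 * sin(157.6940/2 deg)
F = 173.2 kN


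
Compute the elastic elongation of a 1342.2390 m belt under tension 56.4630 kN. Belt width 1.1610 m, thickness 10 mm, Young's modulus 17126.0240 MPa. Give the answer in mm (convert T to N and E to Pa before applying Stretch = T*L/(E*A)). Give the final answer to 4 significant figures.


A = 1.1610 * 0.01 = 0.01161 m^2
Stretch = 56.4630*1000 * 1342.2390 / (17126.0240e6 * 0.01161) * 1000
Stretch = 381.2 mm


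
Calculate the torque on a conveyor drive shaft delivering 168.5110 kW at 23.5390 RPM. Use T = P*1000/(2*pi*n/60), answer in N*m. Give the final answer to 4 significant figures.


omega = 2*pi*23.5390/60 = 2.465 rad/s
T = 168.5110*1000 / 2.465
T = 68360 N*m


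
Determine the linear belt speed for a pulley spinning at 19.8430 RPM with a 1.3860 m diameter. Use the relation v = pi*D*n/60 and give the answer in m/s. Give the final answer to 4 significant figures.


v = pi * 1.3860 * 19.8430 / 60
v = 1.440 m/s


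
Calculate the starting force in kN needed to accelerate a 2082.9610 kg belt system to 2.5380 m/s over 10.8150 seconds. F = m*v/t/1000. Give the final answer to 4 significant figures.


F = 2082.9610 * 2.5380 / 10.8150 / 1000
F = 0.4888 kN


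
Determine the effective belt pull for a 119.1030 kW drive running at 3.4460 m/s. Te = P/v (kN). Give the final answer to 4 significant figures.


Te = P / v = 119.1030 / 3.4460
Te = 34.56 kN


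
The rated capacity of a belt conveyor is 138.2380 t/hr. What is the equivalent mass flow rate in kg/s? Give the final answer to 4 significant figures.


m_dot = 138.2380 * 1000 / 3600
m_dot = 38.40 kg/s


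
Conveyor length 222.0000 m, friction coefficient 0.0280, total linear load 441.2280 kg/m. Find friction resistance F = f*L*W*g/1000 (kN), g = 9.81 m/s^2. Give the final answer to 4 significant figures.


F = 0.0280 * 222.0000 * 441.2280 * 9.81 / 1000
F = 26.91 kN


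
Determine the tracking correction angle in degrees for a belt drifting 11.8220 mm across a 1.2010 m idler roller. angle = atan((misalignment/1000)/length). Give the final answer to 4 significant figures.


misalign_m = 11.8220 / 1000 = 0.011822 m
angle = atan(0.011822 / 1.2010)
angle = 0.5640 deg


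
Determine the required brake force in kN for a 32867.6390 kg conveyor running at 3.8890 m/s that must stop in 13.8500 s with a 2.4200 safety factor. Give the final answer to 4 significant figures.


F = 32867.6390 * 3.8890 / 13.8500 * 2.4200 / 1000
F = 22.33 kN


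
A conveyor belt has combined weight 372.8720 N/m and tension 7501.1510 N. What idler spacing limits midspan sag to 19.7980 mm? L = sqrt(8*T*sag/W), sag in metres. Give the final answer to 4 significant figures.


sag = 19.7980/1000 = 0.019798 m
L = sqrt(8 * 7501.1510 * 0.019798 / 372.8720)
L = 1.785 m


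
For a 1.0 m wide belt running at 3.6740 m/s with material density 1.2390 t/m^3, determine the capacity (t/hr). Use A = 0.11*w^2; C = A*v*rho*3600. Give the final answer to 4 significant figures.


A = 0.11 * 1.0^2 = 0.11 m^2
C = 0.11 * 3.6740 * 1.2390 * 3600
C = 1803 t/hr


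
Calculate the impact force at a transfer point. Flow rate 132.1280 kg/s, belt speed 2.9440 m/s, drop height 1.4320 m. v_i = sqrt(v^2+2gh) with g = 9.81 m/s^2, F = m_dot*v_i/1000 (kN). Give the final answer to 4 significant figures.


v_i = sqrt(2.9440^2 + 2*9.81*1.4320) = 6.06325 m/s
F = 132.1280 * 6.06325 / 1000
F = 0.8011 kN


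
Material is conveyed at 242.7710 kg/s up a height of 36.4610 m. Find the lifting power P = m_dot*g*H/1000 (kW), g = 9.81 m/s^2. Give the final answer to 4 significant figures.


P = 242.7710 * 9.81 * 36.4610 / 1000
P = 86.83 kW


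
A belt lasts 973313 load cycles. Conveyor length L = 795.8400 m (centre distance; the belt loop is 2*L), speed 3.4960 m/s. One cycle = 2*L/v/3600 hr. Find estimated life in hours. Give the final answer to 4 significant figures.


cycle_time = 2 * 795.8400 / 3.4960 / 3600 = 0.126468 hr
life = 973313 * 0.126468 = 123100 hours


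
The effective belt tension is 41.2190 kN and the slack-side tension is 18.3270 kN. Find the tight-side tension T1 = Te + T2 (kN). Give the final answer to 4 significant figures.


T1 = Te + T2 = 41.2190 + 18.3270
T1 = 59.55 kN


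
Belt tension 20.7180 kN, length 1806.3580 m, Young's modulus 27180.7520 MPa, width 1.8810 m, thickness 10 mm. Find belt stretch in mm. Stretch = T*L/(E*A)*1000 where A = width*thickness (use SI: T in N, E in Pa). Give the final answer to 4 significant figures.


A = 1.8810 * 0.01 = 0.01881 m^2
Stretch = 20.7180*1000 * 1806.3580 / (27180.7520e6 * 0.01881) * 1000
Stretch = 73.20 mm


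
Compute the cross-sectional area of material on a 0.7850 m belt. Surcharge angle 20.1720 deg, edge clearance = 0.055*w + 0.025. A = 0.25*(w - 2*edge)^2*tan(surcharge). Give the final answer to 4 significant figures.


edge = 0.055*0.7850 + 0.025 = 0.068175 m
ew = 0.7850 - 2*0.068175 = 0.64865 m
A = 0.25 * 0.64865^2 * tan(20.1720 deg)
A = 0.03864 m^2


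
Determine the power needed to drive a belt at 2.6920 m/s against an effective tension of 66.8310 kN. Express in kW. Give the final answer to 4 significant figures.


P = Te * v = 66.8310 * 2.6920
P = 179.9 kW
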